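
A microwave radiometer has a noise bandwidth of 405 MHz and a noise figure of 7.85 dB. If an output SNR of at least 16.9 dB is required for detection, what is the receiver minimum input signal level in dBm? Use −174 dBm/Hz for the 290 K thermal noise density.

−63.2 dBm

Sensitivity = −174 + 10 log₁₀(B) + NF + SNR_min
= −174 + 86.07 + 7.85 + 16.9
= −63.18 dBm → −63.2 dBm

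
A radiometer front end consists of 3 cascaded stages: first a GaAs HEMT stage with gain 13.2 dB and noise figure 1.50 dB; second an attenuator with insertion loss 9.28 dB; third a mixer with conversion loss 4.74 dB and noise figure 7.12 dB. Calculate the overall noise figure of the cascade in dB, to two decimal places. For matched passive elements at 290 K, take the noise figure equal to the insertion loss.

Convert to linear (a loss of L dB is a gain of −L dB): F_i = 10^(NF_i/10), G_i = 10^(G_i,dB/10)
  Stage 1: F_1 = 10^(1.50/10) = 1.413, G_1 = 10^(13.2/10) = 20.89
  Stage 2: F_2 = 10^(9.28/10) = 8.472, G_2 = 10^(−9.28/10) = 0.1180
  Stage 3: F_3 = 10^(7.12/10) = 5.152, G_3 = 10^(−4.74/10) = 0.3357
Friis cascade:
  F = 1.413 + (8.472 − 1)/20.89 + (5.152 − 1)/2.466 = 3.454
NF = 10 log₁₀(3.454) = 5.38 dB

5.38 dB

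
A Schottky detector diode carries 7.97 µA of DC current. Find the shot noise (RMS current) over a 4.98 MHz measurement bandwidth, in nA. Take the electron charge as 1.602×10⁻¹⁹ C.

I_n = √(2qI·B)
2qI·B = 2 × 1.602×10⁻¹⁹ × 7.97×10⁻⁶ × 4.98×10⁶ = 1.27×10⁻¹⁷ A²
I_n = √(1.27×10⁻¹⁷) = 3.57×10⁻⁹ A = 3.57 nA

3.57 nA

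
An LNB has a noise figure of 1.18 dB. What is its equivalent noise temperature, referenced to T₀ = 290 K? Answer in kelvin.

F = 10^(1.18/10) = 1.3122
T_e = (F − 1)·T₀ = (1.3122 − 1) × 290 = 90.5 K

90.5 K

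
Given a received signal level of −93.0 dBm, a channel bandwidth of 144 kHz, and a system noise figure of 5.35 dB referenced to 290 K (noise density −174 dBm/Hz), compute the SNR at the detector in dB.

Noise floor: N = −174 + 10 log₁₀(B) + NF
10 log₁₀(1.44×10⁵) = 51.58 dB
N = −174 + 51.58 + 5.35 = −117.07 dBm
SNR = P_sig − N = −93.0 − (−117.07) = 24.07 dB → 24.1 dB

24.1 dB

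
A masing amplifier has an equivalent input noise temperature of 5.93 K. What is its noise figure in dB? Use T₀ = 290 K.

F = 1 + T_e/T₀ = 1 + 5.93/290 = 1.02045
NF = 10 log₁₀(1.02045) = 0.088 dB

0.088 dB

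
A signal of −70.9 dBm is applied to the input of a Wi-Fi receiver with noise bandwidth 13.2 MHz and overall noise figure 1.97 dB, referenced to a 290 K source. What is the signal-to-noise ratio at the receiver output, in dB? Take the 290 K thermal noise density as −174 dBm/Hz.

29.9 dB

Noise floor: N = −174 + 10 log₁₀(B) + NF
10 log₁₀(1.32×10⁷) = 71.21 dB
N = −174 + 71.21 + 1.97 = −100.82 dBm
SNR = P_sig − N = −70.9 − (−100.82) = 29.92 dB → 29.9 dB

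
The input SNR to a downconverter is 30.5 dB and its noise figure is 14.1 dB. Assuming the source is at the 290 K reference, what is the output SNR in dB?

By definition F = SNR_in/SNR_out, so in dB: SNR_out = SNR_in − NF
SNR_out = 30.5 − 14.1 = 16.4 dB

16.4 dB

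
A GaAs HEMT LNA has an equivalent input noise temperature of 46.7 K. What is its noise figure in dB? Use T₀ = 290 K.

F = 1 + T_e/T₀ = 1 + 46.7/290 = 1.16103
NF = 10 log₁₀(1.16103) = 0.648 dB

0.648 dB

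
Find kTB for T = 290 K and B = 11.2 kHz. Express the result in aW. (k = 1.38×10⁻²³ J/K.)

44.8 aW

P_n = kTB = 1.38×10⁻²³ × 290 × 1.12×10⁴ = 4.48×10⁻¹⁷ W = 44.8 aW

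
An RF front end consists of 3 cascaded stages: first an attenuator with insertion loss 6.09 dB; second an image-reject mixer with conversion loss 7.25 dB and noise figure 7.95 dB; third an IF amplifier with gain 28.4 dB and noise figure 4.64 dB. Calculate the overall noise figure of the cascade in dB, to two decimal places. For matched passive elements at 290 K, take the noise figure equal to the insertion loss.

Convert to linear (a loss of L dB is a gain of −L dB): F_i = 10^(NF_i/10), G_i = 10^(G_i,dB/10)
  Stage 1: F_1 = 10^(6.09/10) = 4.064, G_1 = 10^(−6.09/10) = 0.2460
  Stage 2: F_2 = 10^(7.95/10) = 6.237, G_2 = 10^(−7.25/10) = 0.1884
  Stage 3: F_3 = 10^(4.64/10) = 2.911, G_3 = 10^(28.4/10) = 691.8
Friis cascade:
  F = 4.064 + (6.237 − 1)/0.2460 + (2.911 − 1)/0.04634 = 66.58
NF = 10 log₁₀(66.58) = 18.23 dB

18.23 dB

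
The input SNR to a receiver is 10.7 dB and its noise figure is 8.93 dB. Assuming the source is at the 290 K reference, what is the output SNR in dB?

By definition F = SNR_in/SNR_out, so in dB: SNR_out = SNR_in − NF
SNR_out = 10.7 − 8.93 = 1.77 dB

1.77 dB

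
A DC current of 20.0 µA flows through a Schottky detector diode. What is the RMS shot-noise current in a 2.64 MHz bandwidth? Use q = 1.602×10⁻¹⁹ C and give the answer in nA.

I_n = √(2qI·B)
2qI·B = 2 × 1.602×10⁻¹⁹ × 2.00×10⁻⁵ × 2.64×10⁶ = 1.69×10⁻¹⁷ A²
I_n = √(1.69×10⁻¹⁷) = 4.11×10⁻⁹ A = 4.11 nA

4.11 nA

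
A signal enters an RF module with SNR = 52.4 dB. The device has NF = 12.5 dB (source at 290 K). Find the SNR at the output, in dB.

39.9 dB

By definition F = SNR_in/SNR_out, so in dB: SNR_out = SNR_in − NF
SNR_out = 52.4 − 12.5 = 39.9 dB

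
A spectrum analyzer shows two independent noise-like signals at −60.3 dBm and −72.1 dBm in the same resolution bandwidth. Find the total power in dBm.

Convert to linear, add, convert back:
P₁ = 9.33×10⁻¹⁰ W, P₂ = 6.17×10⁻¹¹ W
P_tot = 9.95×10⁻¹⁰ W → 10 log₁₀(P_tot / 10⁻³) = −60.0 dBm

−60.0 dBm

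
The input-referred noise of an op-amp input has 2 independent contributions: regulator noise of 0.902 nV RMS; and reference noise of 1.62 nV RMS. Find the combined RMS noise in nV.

Uncorrelated sources add in power (mean-square): V_tot = √(ΣV_i²)
V_tot = √[(9.02×10⁻¹⁰)² + (1.62×10⁻⁹)²] = 1.85×10⁻⁹ V = 1.85 nV

1.85 nV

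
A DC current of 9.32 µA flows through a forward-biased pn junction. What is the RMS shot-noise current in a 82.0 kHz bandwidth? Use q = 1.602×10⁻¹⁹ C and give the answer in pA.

I_n = √(2qI·B)
2qI·B = 2 × 1.602×10⁻¹⁹ × 9.32×10⁻⁶ × 8.20×10⁴ = 2.45×10⁻¹⁹ A²
I_n = √(2.45×10⁻¹⁹) = 4.95×10⁻¹⁰ A = 495 pA

495 pA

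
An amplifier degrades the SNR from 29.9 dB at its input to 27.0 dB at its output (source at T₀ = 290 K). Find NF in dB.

2.9 dB

NF (dB) = SNR_in(dB) − SNR_out(dB) when the source is at T₀
NF = 29.9 − 27.0 = 2.9 dB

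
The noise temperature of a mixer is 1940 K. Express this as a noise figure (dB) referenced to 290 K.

F = 1 + T_e/T₀ = 1 + 1940/290 = 7.68966
NF = 10 log₁₀(7.68966) = 8.86 dB

8.86 dB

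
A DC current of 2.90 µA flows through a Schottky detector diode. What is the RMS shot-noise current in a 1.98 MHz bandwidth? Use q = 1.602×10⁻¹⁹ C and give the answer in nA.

1.36 nA

I_n = √(2qI·B)
2qI·B = 2 × 1.602×10⁻¹⁹ × 2.90×10⁻⁶ × 1.98×10⁶ = 1.84×10⁻¹⁸ A²
I_n = √(1.84×10⁻¹⁸) = 1.36×10⁻⁹ A = 1.36 nA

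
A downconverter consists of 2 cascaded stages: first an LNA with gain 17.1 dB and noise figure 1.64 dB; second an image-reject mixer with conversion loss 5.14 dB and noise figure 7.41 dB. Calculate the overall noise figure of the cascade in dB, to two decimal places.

Convert to linear (a loss of L dB is a gain of −L dB): F_i = 10^(NF_i/10), G_i = 10^(G_i,dB/10)
  Stage 1: F_1 = 10^(1.64/10) = 1.459, G_1 = 10^(17.1/10) = 51.29
  Stage 2: F_2 = 10^(7.41/10) = 5.508, G_2 = 10^(−5.14/10) = 0.3062
Friis cascade:
  F = 1.459 + (5.508 − 1)/51.29 = 1.547
NF = 10 log₁₀(1.547) = 1.89 dB

1.89 dB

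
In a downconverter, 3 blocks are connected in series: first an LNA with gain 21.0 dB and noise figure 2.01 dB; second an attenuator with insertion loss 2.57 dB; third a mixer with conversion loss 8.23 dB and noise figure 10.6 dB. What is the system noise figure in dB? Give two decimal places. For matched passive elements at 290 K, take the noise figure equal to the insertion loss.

Convert to linear (a loss of L dB is a gain of −L dB): F_i = 10^(NF_i/10), G_i = 10^(G_i,dB/10)
  Stage 1: F_1 = 10^(2.01/10) = 1.589, G_1 = 10^(21.0/10) = 125.9
  Stage 2: F_2 = 10^(2.57/10) = 1.807, G_2 = 10^(−2.57/10) = 0.5534
  Stage 3: F_3 = 10^(10.6/10) = 11.48, G_3 = 10^(−8.23/10) = 0.1503
Friis cascade:
  F = 1.589 + (1.807 − 1)/125.9 + (11.48 − 1)/69.66 = 1.745
NF = 10 log₁₀(1.745) = 2.42 dB

2.42 dB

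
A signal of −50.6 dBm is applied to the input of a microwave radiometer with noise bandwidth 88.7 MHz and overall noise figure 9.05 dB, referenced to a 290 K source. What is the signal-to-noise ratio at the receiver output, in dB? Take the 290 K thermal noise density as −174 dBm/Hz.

Noise floor: N = −174 + 10 log₁₀(B) + NF
10 log₁₀(8.87×10⁷) = 79.48 dB
N = −174 + 79.48 + 9.05 = −85.47 dBm
SNR = P_sig − N = −50.6 − (−85.47) = 34.87 dB → 34.9 dB

34.9 dB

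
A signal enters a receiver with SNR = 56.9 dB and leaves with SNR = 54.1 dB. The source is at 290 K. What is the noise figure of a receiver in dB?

NF (dB) = SNR_in(dB) − SNR_out(dB) when the source is at T₀
NF = 56.9 − 54.1 = 2.8 dB

2.8 dB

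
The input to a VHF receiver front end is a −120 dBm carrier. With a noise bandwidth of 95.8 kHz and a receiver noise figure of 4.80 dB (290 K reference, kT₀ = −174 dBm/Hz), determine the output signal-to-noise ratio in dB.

−0.6 dB

Noise floor: N = −174 + 10 log₁₀(B) + NF
10 log₁₀(9.58×10⁴) = 49.81 dB
N = −174 + 49.81 + 4.80 = −119.39 dBm
SNR = P_sig − N = −120 − (−119.39) = −0.61 dB → −0.6 dB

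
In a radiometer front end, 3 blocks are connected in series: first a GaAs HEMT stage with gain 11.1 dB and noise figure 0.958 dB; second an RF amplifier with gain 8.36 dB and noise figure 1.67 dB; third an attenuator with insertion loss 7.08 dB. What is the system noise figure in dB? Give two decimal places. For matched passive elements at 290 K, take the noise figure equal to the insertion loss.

1.24 dB

Convert to linear (a loss of L dB is a gain of −L dB): F_i = 10^(NF_i/10), G_i = 10^(G_i,dB/10)
  Stage 1: F_1 = 10^(0.958/10) = 1.247, G_1 = 10^(11.1/10) = 12.88
  Stage 2: F_2 = 10^(1.67/10) = 1.469, G_2 = 10^(8.36/10) = 6.855
  Stage 3: F_3 = 10^(7.08/10) = 5.105, G_3 = 10^(−7.08/10) = 0.1959
Friis cascade:
  F = 1.247 + (1.469 − 1)/12.88 + (5.105 − 1)/88.31 = 1.330
NF = 10 log₁₀(1.330) = 1.24 dB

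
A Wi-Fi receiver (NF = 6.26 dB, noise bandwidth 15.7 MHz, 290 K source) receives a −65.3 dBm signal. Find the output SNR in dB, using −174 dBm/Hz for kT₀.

Noise floor: N = −174 + 10 log₁₀(B) + NF
10 log₁₀(1.57×10⁷) = 71.96 dB
N = −174 + 71.96 + 6.26 = −95.78 dBm
SNR = P_sig − N = −65.3 − (−95.78) = 30.48 dB → 30.5 dB

30.5 dB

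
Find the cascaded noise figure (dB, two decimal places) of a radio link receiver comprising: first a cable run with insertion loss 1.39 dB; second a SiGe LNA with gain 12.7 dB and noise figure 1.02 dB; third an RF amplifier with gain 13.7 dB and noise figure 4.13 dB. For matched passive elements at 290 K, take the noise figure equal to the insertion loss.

Convert to linear (a loss of L dB is a gain of −L dB): F_i = 10^(NF_i/10), G_i = 10^(G_i,dB/10)
  Stage 1: F_1 = 10^(1.39/10) = 1.377, G_1 = 10^(−1.39/10) = 0.7261
  Stage 2: F_2 = 10^(1.02/10) = 1.265, G_2 = 10^(12.7/10) = 18.62
  Stage 3: F_3 = 10^(4.13/10) = 2.588, G_3 = 10^(13.7/10) = 23.44
Friis cascade:
  F = 1.377 + (1.265 − 1)/0.7261 + (2.588 − 1)/13.52 = 1.859
NF = 10 log₁₀(1.859) = 2.69 dB

2.69 dB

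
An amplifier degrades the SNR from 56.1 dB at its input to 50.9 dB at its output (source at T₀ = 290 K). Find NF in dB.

NF (dB) = SNR_in(dB) − SNR_out(dB) when the source is at T₀
NF = 56.1 − 50.9 = 5.2 dB

5.2 dB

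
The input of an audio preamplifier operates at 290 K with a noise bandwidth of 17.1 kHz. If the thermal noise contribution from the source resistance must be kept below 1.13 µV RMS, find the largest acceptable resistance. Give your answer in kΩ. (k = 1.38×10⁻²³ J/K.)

4.66 kΩ

Johnson–Nyquist: V_n = √(4kTRB) ⇒ R = V_n² / (4kTB)
4kTB = 4 × 1.38×10⁻²³ × 290 × 1.71×10⁴ = 2.74×10⁻¹⁶
R = (1.13×10⁻⁶)² / 2.74×10⁻¹⁶ = 4.66×10³ Ω = 4.66 kΩ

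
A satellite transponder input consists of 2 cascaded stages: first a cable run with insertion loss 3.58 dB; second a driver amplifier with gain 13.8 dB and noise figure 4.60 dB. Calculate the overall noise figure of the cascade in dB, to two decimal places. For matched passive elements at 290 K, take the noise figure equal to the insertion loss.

8.18 dB

Convert to linear (a loss of L dB is a gain of −L dB): F_i = 10^(NF_i/10), G_i = 10^(G_i,dB/10)
  Stage 1: F_1 = 10^(3.58/10) = 2.280, G_1 = 10^(−3.58/10) = 0.4385
  Stage 2: F_2 = 10^(4.60/10) = 2.884, G_2 = 10^(13.8/10) = 23.99
Friis cascade:
  F = 2.280 + (2.884 − 1)/0.4385 = 6.577
NF = 10 log₁₀(6.577) = 8.18 dB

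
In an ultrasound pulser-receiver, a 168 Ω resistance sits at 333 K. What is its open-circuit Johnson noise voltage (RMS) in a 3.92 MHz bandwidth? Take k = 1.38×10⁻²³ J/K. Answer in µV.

3.48 µV

V_n = √(4kTRB)
4kTRB = 4 × 1.38×10⁻²³ × 333 × 1.68×10² × 3.92×10⁶ = 1.21×10⁻¹¹ V²
V_n = √(1.21×10⁻¹¹) = 3.48×10⁻⁶ V = 3.48 µV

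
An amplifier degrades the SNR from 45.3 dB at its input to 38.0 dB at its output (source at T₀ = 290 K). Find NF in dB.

7.3 dB

NF (dB) = SNR_in(dB) − SNR_out(dB) when the source is at T₀
NF = 45.3 − 38.0 = 7.3 dB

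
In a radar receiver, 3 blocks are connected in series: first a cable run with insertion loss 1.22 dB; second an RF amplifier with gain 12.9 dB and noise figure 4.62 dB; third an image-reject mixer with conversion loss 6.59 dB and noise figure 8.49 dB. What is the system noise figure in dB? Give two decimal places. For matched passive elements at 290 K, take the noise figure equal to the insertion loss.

6.28 dB

Convert to linear (a loss of L dB is a gain of −L dB): F_i = 10^(NF_i/10), G_i = 10^(G_i,dB/10)
  Stage 1: F_1 = 10^(1.22/10) = 1.324, G_1 = 10^(−1.22/10) = 0.7551
  Stage 2: F_2 = 10^(4.62/10) = 2.897, G_2 = 10^(12.9/10) = 19.50
  Stage 3: F_3 = 10^(8.49/10) = 7.063, G_3 = 10^(−6.59/10) = 0.2193
Friis cascade:
  F = 1.324 + (2.897 − 1)/0.7551 + (7.063 − 1)/14.72 = 4.249
NF = 10 log₁₀(4.249) = 6.28 dB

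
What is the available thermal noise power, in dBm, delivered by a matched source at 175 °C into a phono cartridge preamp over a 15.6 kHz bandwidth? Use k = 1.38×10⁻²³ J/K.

T = 175 °C + 273.15 = 448.15 K
P_n = kTB = 1.38×10⁻²³ × 448.15 × 1.56×10⁴ = 9.65×10⁻¹⁷ W
In dBm: 10 log₁₀(9.65×10⁻¹⁷ / 10⁻³) = −130.2 dBm

−130.2 dBm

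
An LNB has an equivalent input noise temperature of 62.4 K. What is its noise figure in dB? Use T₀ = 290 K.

0.846 dB

F = 1 + T_e/T₀ = 1 + 62.4/290 = 1.21517
NF = 10 log₁₀(1.21517) = 0.846 dB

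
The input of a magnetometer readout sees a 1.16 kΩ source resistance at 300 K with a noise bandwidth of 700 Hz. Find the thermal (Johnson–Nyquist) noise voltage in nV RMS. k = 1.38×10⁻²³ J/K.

V_n = √(4kTRB)
4kTRB = 4 × 1.38×10⁻²³ × 300 × 1.16×10³ × 7.00×10² = 1.34×10⁻¹⁴ V²
V_n = √(1.34×10⁻¹⁴) = 1.16×10⁻⁷ V = 116 nV

116 nV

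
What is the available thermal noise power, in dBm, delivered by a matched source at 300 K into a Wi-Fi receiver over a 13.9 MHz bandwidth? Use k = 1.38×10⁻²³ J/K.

−102.4 dBm

P_n = kTB = 1.38×10⁻²³ × 300 × 1.39×10⁷ = 5.75×10⁻¹⁴ W
In dBm: 10 log₁₀(5.75×10⁻¹⁴ / 10⁻³) = −102.4 dBm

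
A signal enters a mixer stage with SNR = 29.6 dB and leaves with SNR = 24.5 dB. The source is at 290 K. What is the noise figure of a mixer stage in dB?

NF (dB) = SNR_in(dB) − SNR_out(dB) when the source is at T₀
NF = 29.6 − 24.5 = 5.1 dB

5.1 dB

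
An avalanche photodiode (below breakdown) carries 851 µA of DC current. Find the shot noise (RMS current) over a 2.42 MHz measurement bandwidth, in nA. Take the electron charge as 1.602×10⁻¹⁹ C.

I_n = √(2qI·B)
2qI·B = 2 × 1.602×10⁻¹⁹ × 8.51×10⁻⁴ × 2.42×10⁶ = 6.60×10⁻¹⁶ A²
I_n = √(6.60×10⁻¹⁶) = 2.57×10⁻⁸ A = 25.7 nA

25.7 nA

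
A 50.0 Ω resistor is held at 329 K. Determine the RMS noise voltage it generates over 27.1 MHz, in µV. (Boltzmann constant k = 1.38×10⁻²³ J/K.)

V_n = √(4kTRB)
4kTRB = 4 × 1.38×10⁻²³ × 329 × 5.00×10¹ × 2.71×10⁷ = 2.46×10⁻¹¹ V²
V_n = √(2.46×10⁻¹¹) = 4.96×10⁻⁶ V = 4.96 µV

4.96 µV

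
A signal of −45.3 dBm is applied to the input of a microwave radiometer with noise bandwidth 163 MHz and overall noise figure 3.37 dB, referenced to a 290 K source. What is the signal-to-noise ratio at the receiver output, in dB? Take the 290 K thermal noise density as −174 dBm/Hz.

Noise floor: N = −174 + 10 log₁₀(B) + NF
10 log₁₀(1.63×10⁸) = 82.12 dB
N = −174 + 82.12 + 3.37 = −88.51 dBm
SNR = P_sig − N = −45.3 − (−88.51) = 43.21 dB → 43.2 dB

43.2 dB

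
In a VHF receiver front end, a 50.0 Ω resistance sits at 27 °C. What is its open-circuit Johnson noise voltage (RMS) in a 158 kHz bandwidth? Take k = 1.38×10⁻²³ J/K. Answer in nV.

T = 27 °C + 273.15 = 300.15 K
V_n = √(4kTRB)
4kTRB = 4 × 1.38×10⁻²³ × 300.15 × 5.00×10¹ × 1.58×10⁵ = 1.31×10⁻¹³ V²
V_n = √(1.31×10⁻¹³) = 3.62×10⁻⁷ V = 362 nV

362 nV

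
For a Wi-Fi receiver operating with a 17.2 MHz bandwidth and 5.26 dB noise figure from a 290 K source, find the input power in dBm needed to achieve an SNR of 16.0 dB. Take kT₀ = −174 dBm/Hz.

−80.4 dBm

Sensitivity = −174 + 10 log₁₀(B) + NF + SNR_min
= −174 + 72.36 + 5.26 + 16.0
= −80.38 dBm → −80.4 dBm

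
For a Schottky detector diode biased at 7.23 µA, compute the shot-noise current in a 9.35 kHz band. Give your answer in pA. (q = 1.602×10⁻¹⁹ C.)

147 pA

I_n = √(2qI·B)
2qI·B = 2 × 1.602×10⁻¹⁹ × 7.23×10⁻⁶ × 9.35×10³ = 2.17×10⁻²⁰ A²
I_n = √(2.17×10⁻²⁰) = 1.47×10⁻¹⁰ A = 147 pA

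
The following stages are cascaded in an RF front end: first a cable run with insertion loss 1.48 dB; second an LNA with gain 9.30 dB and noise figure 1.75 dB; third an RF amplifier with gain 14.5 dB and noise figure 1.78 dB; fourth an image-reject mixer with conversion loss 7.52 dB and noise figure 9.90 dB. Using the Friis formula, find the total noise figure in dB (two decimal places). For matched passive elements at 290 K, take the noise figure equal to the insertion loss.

Convert to linear (a loss of L dB is a gain of −L dB): F_i = 10^(NF_i/10), G_i = 10^(G_i,dB/10)
  Stage 1: F_1 = 10^(1.48/10) = 1.406, G_1 = 10^(−1.48/10) = 0.7112
  Stage 2: F_2 = 10^(1.75/10) = 1.496, G_2 = 10^(9.30/10) = 8.511
  Stage 3: F_3 = 10^(1.78/10) = 1.507, G_3 = 10^(14.5/10) = 28.18
  Stage 4: F_4 = 10^(9.90/10) = 9.772, G_4 = 10^(−7.52/10) = 0.1770
Friis cascade:
  F = 1.406 + (1.496 − 1)/0.7112 + (1.507 − 1)/6.053 + (9.772 − 1)/170.6 = 2.239
NF = 10 log₁₀(2.239) = 3.50 dB

3.50 dB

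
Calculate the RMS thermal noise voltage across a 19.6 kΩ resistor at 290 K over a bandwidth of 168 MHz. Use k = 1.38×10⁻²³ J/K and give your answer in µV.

230 µV

V_n = √(4kTRB)
4kTRB = 4 × 1.38×10⁻²³ × 290 × 1.96×10⁴ × 1.68×10⁸ = 5.27×10⁻⁸ V²
V_n = √(5.27×10⁻⁸) = 2.30×10⁻⁴ V = 230 µV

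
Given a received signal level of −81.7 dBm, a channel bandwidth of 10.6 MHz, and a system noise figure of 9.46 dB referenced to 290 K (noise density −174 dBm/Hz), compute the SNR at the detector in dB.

12.6 dB

Noise floor: N = −174 + 10 log₁₀(B) + NF
10 log₁₀(1.06×10⁷) = 70.25 dB
N = −174 + 70.25 + 9.46 = −94.29 dBm
SNR = P_sig − N = −81.7 − (−94.29) = 12.59 dB → 12.6 dB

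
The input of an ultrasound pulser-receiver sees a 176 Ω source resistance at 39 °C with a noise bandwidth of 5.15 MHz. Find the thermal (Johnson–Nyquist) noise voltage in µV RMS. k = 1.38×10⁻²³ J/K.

T = 39 °C + 273.15 = 312.15 K
V_n = √(4kTRB)
4kTRB = 4 × 1.38×10⁻²³ × 312.15 × 1.76×10² × 5.15×10⁶ = 1.56×10⁻¹¹ V²
V_n = √(1.56×10⁻¹¹) = 3.95×10⁻⁶ V = 3.95 µV

3.95 µV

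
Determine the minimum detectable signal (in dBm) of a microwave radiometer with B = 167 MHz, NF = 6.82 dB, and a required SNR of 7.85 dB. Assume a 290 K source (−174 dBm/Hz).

Sensitivity = −174 + 10 log₁₀(B) + NF + SNR_min
= −174 + 82.23 + 6.82 + 7.85
= −77.10 dBm → −77.1 dBm

−77.1 dBm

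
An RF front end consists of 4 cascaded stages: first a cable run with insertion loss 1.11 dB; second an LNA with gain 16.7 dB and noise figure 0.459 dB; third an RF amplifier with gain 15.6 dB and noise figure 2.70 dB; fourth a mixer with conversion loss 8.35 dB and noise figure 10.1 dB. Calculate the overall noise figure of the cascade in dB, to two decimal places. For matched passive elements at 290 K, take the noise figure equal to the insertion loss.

1.66 dB

Convert to linear (a loss of L dB is a gain of −L dB): F_i = 10^(NF_i/10), G_i = 10^(G_i,dB/10)
  Stage 1: F_1 = 10^(1.11/10) = 1.291, G_1 = 10^(−1.11/10) = 0.7745
  Stage 2: F_2 = 10^(0.459/10) = 1.111, G_2 = 10^(16.7/10) = 46.77
  Stage 3: F_3 = 10^(2.70/10) = 1.862, G_3 = 10^(15.6/10) = 36.31
  Stage 4: F_4 = 10^(10.1/10) = 10.23, G_4 = 10^(−8.35/10) = 0.1462
Friis cascade:
  F = 1.291 + (1.111 − 1)/0.7745 + (1.862 − 1)/36.22 + (10.23 − 1)/1315 = 1.466
NF = 10 log₁₀(1.466) = 1.66 dB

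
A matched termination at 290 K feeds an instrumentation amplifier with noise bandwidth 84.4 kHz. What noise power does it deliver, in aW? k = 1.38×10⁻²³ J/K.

P_n = kTB = 1.38×10⁻²³ × 290 × 8.44×10⁴ = 3.38×10⁻¹⁶ W = 338 aW

338 aW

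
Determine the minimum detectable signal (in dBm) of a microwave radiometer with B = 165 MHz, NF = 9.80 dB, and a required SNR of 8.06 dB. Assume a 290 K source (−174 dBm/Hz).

−74.0 dBm

Sensitivity = −174 + 10 log₁₀(B) + NF + SNR_min
= −174 + 82.17 + 9.80 + 8.06
= −73.97 dBm → −74.0 dBm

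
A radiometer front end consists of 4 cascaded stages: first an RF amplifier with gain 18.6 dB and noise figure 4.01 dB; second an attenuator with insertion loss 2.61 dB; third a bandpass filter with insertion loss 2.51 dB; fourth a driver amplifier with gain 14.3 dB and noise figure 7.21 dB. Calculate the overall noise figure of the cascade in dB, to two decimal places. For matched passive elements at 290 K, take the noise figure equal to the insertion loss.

Convert to linear (a loss of L dB is a gain of −L dB): F_i = 10^(NF_i/10), G_i = 10^(G_i,dB/10)
  Stage 1: F_1 = 10^(4.01/10) = 2.518, G_1 = 10^(18.6/10) = 72.44
  Stage 2: F_2 = 10^(2.61/10) = 1.824, G_2 = 10^(−2.61/10) = 0.5483
  Stage 3: F_3 = 10^(2.51/10) = 1.782, G_3 = 10^(−2.51/10) = 0.5610
  Stage 4: F_4 = 10^(7.21/10) = 5.260, G_4 = 10^(14.3/10) = 26.92
Friis cascade:
  F = 2.518 + (1.824 − 1)/72.44 + (1.782 − 1)/39.72 + (5.260 − 1)/22.28 = 2.740
NF = 10 log₁₀(2.740) = 4.38 dB

4.38 dB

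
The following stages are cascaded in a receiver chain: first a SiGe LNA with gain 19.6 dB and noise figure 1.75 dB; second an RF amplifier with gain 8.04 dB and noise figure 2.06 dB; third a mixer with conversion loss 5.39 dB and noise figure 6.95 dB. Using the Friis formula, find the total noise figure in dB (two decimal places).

1.79 dB

Convert to linear (a loss of L dB is a gain of −L dB): F_i = 10^(NF_i/10), G_i = 10^(G_i,dB/10)
  Stage 1: F_1 = 10^(1.75/10) = 1.496, G_1 = 10^(19.6/10) = 91.20
  Stage 2: F_2 = 10^(2.06/10) = 1.607, G_2 = 10^(8.04/10) = 6.368
  Stage 3: F_3 = 10^(6.95/10) = 4.955, G_3 = 10^(−5.39/10) = 0.2891
Friis cascade:
  F = 1.496 + (1.607 − 1)/91.20 + (4.955 − 1)/580.8 = 1.510
NF = 10 log₁₀(1.510) = 1.79 dB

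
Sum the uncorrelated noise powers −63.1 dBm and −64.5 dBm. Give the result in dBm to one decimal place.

−60.7 dBm

Convert to linear, add, convert back:
P₁ = 4.90×10⁻¹⁰ W, P₂ = 3.55×10⁻¹⁰ W
P_tot = 8.45×10⁻¹⁰ W → 10 log₁₀(P_tot / 10⁻³) = −60.7 dBm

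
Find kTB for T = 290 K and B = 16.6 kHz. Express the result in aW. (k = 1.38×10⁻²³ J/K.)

P_n = kTB = 1.38×10⁻²³ × 290 × 1.66×10⁴ = 6.64×10⁻¹⁷ W = 66.4 aW

66.4 aW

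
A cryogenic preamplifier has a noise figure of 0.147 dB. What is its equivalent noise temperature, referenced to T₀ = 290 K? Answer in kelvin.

F = 10^(0.147/10) = 1.03443
T_e = (F − 1)·T₀ = (1.03443 − 1) × 290 = 9.98 K

9.98 K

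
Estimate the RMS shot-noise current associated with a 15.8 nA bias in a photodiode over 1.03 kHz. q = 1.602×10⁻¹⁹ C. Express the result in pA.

2.28 pA

I_n = √(2qI·B)
2qI·B = 2 × 1.602×10⁻¹⁹ × 1.58×10⁻⁸ × 1.03×10³ = 5.21×10⁻²⁴ A²
I_n = √(5.21×10⁻²⁴) = 2.28×10⁻¹² A = 2.28 pA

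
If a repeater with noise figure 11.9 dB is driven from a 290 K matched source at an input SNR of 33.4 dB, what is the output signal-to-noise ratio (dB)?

By definition F = SNR_in/SNR_out, so in dB: SNR_out = SNR_in − NF
SNR_out = 33.4 − 11.9 = 21.5 dB

21.5 dB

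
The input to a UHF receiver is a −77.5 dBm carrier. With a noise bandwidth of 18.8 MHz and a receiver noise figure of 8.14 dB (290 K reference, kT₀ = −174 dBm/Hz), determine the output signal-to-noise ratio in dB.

15.6 dB

Noise floor: N = −174 + 10 log₁₀(B) + NF
10 log₁₀(1.88×10⁷) = 72.74 dB
N = −174 + 72.74 + 8.14 = −93.12 dBm
SNR = P_sig − N = −77.5 − (−93.12) = 15.62 dB → 15.6 dB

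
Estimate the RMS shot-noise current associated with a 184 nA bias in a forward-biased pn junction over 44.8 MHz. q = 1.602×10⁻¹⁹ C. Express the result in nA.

I_n = √(2qI·B)
2qI·B = 2 × 1.602×10⁻¹⁹ × 1.84×10⁻⁷ × 4.48×10⁷ = 2.64×10⁻¹⁸ A²
I_n = √(2.64×10⁻¹⁸) = 1.63×10⁻⁹ A = 1.63 nA

1.63 nA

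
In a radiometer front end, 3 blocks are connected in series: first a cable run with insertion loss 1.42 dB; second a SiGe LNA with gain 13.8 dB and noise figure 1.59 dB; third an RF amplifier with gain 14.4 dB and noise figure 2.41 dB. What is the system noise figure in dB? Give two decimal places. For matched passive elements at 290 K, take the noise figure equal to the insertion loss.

Convert to linear (a loss of L dB is a gain of −L dB): F_i = 10^(NF_i/10), G_i = 10^(G_i,dB/10)
  Stage 1: F_1 = 10^(1.42/10) = 1.387, G_1 = 10^(−1.42/10) = 0.7211
  Stage 2: F_2 = 10^(1.59/10) = 1.442, G_2 = 10^(13.8/10) = 23.99
  Stage 3: F_3 = 10^(2.41/10) = 1.742, G_3 = 10^(14.4/10) = 27.54
Friis cascade:
  F = 1.387 + (1.442 − 1)/0.7211 + (1.742 − 1)/17.30 = 2.043
NF = 10 log₁₀(2.043) = 3.10 dB

3.10 dB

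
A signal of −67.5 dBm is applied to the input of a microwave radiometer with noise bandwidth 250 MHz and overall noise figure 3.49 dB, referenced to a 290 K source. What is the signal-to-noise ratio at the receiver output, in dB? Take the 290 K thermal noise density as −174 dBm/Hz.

Noise floor: N = −174 + 10 log₁₀(B) + NF
10 log₁₀(2.50×10⁸) = 83.98 dB
N = −174 + 83.98 + 3.49 = −86.53 dBm
SNR = P_sig − N = −67.5 − (−86.53) = 19.03 dB → 19.0 dB

19.0 dB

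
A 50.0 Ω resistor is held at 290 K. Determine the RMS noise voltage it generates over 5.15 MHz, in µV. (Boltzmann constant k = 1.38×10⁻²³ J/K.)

2.03 µV

V_n = √(4kTRB)
4kTRB = 4 × 1.38×10⁻²³ × 290 × 5.00×10¹ × 5.15×10⁶ = 4.12×10⁻¹² V²
V_n = √(4.12×10⁻¹²) = 2.03×10⁻⁶ V = 2.03 µV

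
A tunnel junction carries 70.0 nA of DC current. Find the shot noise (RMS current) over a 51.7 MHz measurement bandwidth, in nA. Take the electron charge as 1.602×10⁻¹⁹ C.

1.08 nA

I_n = √(2qI·B)
2qI·B = 2 × 1.602×10⁻¹⁹ × 7.00×10⁻⁸ × 5.17×10⁷ = 1.16×10⁻¹⁸ A²
I_n = √(1.16×10⁻¹⁸) = 1.08×10⁻⁹ A = 1.08 nA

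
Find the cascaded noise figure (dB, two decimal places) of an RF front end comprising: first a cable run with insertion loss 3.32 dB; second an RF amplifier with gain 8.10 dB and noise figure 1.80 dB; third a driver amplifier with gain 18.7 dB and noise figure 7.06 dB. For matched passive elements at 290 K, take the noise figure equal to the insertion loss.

6.64 dB

Convert to linear (a loss of L dB is a gain of −L dB): F_i = 10^(NF_i/10), G_i = 10^(G_i,dB/10)
  Stage 1: F_1 = 10^(3.32/10) = 2.148, G_1 = 10^(−3.32/10) = 0.4656
  Stage 2: F_2 = 10^(1.80/10) = 1.514, G_2 = 10^(8.10/10) = 6.457
  Stage 3: F_3 = 10^(7.06/10) = 5.082, G_3 = 10^(18.7/10) = 74.13
Friis cascade:
  F = 2.148 + (1.514 − 1)/0.4656 + (5.082 − 1)/3.006 = 4.609
NF = 10 log₁₀(4.609) = 6.64 dB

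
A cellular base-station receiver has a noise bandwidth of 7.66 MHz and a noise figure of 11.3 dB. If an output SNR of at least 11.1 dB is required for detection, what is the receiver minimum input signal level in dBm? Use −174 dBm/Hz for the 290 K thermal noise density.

−82.8 dBm

Sensitivity = −174 + 10 log₁₀(B) + NF + SNR_min
= −174 + 68.84 + 11.3 + 11.1
= −82.76 dBm → −82.8 dBm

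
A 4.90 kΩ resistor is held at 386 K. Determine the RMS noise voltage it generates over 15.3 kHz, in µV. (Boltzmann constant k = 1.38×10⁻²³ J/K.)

V_n = √(4kTRB)
4kTRB = 4 × 1.38×10⁻²³ × 386 × 4.90×10³ × 1.53×10⁴ = 1.60×10⁻¹² V²
V_n = √(1.60×10⁻¹²) = 1.26×10⁻⁶ V = 1.26 µV

1.26 µV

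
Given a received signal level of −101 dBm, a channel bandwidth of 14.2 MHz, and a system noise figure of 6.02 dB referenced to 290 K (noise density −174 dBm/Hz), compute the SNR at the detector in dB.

Noise floor: N = −174 + 10 log₁₀(B) + NF
10 log₁₀(1.42×10⁷) = 71.52 dB
N = −174 + 71.52 + 6.02 = −96.46 dBm
SNR = P_sig − N = −101 − (−96.46) = −4.54 dB → −4.5 dB

−4.5 dB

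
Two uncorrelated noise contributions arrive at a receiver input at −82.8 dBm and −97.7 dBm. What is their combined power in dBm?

Convert to linear, add, convert back:
P₁ = 5.25×10⁻¹² W, P₂ = 1.70×10⁻¹³ W
P_tot = 5.42×10⁻¹² W → 10 log₁₀(P_tot / 10⁻³) = −82.7 dBm

−82.7 dBm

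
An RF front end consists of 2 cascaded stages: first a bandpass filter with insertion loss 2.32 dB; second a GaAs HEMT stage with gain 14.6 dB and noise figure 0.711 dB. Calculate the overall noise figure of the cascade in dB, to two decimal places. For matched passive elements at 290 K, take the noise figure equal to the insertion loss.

3.03 dB

Convert to linear (a loss of L dB is a gain of −L dB): F_i = 10^(NF_i/10), G_i = 10^(G_i,dB/10)
  Stage 1: F_1 = 10^(2.32/10) = 1.706, G_1 = 10^(−2.32/10) = 0.5861
  Stage 2: F_2 = 10^(0.711/10) = 1.178, G_2 = 10^(14.6/10) = 28.84
Friis cascade:
  F = 1.706 + (1.178 − 1)/0.5861 = 2.010
NF = 10 log₁₀(2.010) = 3.03 dB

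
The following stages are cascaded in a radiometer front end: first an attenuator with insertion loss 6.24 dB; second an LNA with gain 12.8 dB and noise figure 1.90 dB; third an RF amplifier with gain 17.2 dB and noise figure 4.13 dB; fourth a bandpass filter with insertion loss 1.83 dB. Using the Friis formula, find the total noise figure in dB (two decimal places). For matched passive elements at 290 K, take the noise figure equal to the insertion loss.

Convert to linear (a loss of L dB is a gain of −L dB): F_i = 10^(NF_i/10), G_i = 10^(G_i,dB/10)
  Stage 1: F_1 = 10^(6.24/10) = 4.207, G_1 = 10^(−6.24/10) = 0.2377
  Stage 2: F_2 = 10^(1.90/10) = 1.549, G_2 = 10^(12.8/10) = 19.05
  Stage 3: F_3 = 10^(4.13/10) = 2.588, G_3 = 10^(17.2/10) = 52.48
  Stage 4: F_4 = 10^(1.83/10) = 1.524, G_4 = 10^(−1.83/10) = 0.6561
Friis cascade:
  F = 4.207 + (1.549 − 1)/0.2377 + (2.588 − 1)/4.529 + (1.524 − 1)/237.7 = 6.869
NF = 10 log₁₀(6.869) = 8.37 dB

8.37 dB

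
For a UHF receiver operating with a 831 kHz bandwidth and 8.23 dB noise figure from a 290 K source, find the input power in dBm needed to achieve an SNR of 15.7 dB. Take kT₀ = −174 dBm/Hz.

Sensitivity = −174 + 10 log₁₀(B) + NF + SNR_min
= −174 + 59.2 + 8.23 + 15.7
= −90.87 dBm → −90.9 dBm

−90.9 dBm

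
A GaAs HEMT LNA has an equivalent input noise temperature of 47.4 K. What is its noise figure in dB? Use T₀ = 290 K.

0.657 dB

F = 1 + T_e/T₀ = 1 + 47.4/290 = 1.16345
NF = 10 log₁₀(1.16345) = 0.657 dB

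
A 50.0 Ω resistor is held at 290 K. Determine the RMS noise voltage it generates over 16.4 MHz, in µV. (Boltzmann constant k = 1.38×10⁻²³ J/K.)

3.62 µV

V_n = √(4kTRB)
4kTRB = 4 × 1.38×10⁻²³ × 290 × 5.00×10¹ × 1.64×10⁷ = 1.31×10⁻¹¹ V²
V_n = √(1.31×10⁻¹¹) = 3.62×10⁻⁶ V = 3.62 µV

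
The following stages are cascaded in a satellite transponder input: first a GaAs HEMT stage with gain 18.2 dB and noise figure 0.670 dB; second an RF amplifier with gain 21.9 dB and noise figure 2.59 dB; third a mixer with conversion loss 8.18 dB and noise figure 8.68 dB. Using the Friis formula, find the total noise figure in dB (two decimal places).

Convert to linear (a loss of L dB is a gain of −L dB): F_i = 10^(NF_i/10), G_i = 10^(G_i,dB/10)
  Stage 1: F_1 = 10^(0.670/10) = 1.167, G_1 = 10^(18.2/10) = 66.07
  Stage 2: F_2 = 10^(2.59/10) = 1.816, G_2 = 10^(21.9/10) = 154.9
  Stage 3: F_3 = 10^(8.68/10) = 7.379, G_3 = 10^(−8.18/10) = 0.1521
Friis cascade:
  F = 1.167 + (1.816 − 1)/66.07 + (7.379 − 1)/1.023×10⁴ = 1.180
NF = 10 log₁₀(1.180) = 0.72 dB

0.72 dB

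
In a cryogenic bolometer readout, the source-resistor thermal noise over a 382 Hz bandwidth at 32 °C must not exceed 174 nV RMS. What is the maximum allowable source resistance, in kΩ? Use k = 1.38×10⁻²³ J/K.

4.71 kΩ

T = 32 °C + 273.15 = 305.15 K
Johnson–Nyquist: V_n = √(4kTRB) ⇒ R = V_n² / (4kTB)
4kTB = 4 × 1.38×10⁻²³ × 305.15 × 3.82×10² = 6.43×10⁻¹⁸
R = (1.74×10⁻⁷)² / 6.43×10⁻¹⁸ = 4.71×10³ Ω = 4.71 kΩ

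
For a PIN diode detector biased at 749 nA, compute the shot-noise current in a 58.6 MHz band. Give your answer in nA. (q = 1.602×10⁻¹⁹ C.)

3.75 nA

I_n = √(2qI·B)
2qI·B = 2 × 1.602×10⁻¹⁹ × 7.49×10⁻⁷ × 5.86×10⁷ = 1.41×10⁻¹⁷ A²
I_n = √(1.41×10⁻¹⁷) = 3.75×10⁻⁹ A = 3.75 nA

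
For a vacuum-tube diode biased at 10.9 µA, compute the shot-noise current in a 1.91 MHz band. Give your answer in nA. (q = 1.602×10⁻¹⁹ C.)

I_n = √(2qI·B)
2qI·B = 2 × 1.602×10⁻¹⁹ × 1.09×10⁻⁵ × 1.91×10⁶ = 6.67×10⁻¹⁸ A²
I_n = √(6.67×10⁻¹⁸) = 2.58×10⁻⁹ A = 2.58 nA

2.58 nA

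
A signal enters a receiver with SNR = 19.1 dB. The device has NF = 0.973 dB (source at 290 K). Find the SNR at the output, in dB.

18.127 dB

By definition F = SNR_in/SNR_out, so in dB: SNR_out = SNR_in − NF
SNR_out = 19.1 − 0.973 = 18.127 dB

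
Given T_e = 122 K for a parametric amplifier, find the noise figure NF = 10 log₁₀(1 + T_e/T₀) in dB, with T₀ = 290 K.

F = 1 + T_e/T₀ = 1 + 122/290 = 1.42069
NF = 10 log₁₀(1.42069) = 1.52 dB

1.52 dB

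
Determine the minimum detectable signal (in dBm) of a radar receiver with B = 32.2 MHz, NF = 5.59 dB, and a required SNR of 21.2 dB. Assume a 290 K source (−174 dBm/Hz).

Sensitivity = −174 + 10 log₁₀(B) + NF + SNR_min
= −174 + 75.08 + 5.59 + 21.2
= −72.13 dBm → −72.1 dBm

−72.1 dBm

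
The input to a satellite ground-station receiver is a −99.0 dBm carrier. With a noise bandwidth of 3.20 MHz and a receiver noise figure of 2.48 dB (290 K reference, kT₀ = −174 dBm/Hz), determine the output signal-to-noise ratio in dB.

Noise floor: N = −174 + 10 log₁₀(B) + NF
10 log₁₀(3.20×10⁶) = 65.05 dB
N = −174 + 65.05 + 2.48 = −106.47 dBm
SNR = P_sig − N = −99.0 − (−106.47) = 7.47 dB → 7.5 dB

7.5 dB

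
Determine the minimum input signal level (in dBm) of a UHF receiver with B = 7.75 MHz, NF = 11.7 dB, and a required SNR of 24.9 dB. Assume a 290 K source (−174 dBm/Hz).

Sensitivity = −174 + 10 log₁₀(B) + NF + SNR_min
= −174 + 68.89 + 11.7 + 24.9
= −68.51 dBm → −68.5 dBm

−68.5 dBm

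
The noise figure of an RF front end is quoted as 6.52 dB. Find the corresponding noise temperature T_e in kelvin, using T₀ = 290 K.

F = 10^(6.52/10) = 4.48745
T_e = (F − 1)·T₀ = (4.48745 − 1) × 290 = 1011 K

1011 K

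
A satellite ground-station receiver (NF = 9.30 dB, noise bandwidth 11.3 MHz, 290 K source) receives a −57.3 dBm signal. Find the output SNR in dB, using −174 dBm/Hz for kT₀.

36.9 dB

Noise floor: N = −174 + 10 log₁₀(B) + NF
10 log₁₀(1.13×10⁷) = 70.53 dB
N = −174 + 70.53 + 9.30 = −94.17 dBm
SNR = P_sig − N = −57.3 − (−94.17) = 36.87 dB → 36.9 dB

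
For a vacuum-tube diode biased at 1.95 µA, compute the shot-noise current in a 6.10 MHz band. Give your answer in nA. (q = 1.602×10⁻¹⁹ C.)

I_n = √(2qI·B)
2qI·B = 2 × 1.602×10⁻¹⁹ × 1.95×10⁻⁶ × 6.10×10⁶ = 3.81×10⁻¹⁸ A²
I_n = √(3.81×10⁻¹⁸) = 1.95×10⁻⁹ A = 1.95 nA

1.95 nA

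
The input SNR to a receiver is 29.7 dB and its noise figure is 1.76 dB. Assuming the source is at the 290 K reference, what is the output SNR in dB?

27.94 dB

By definition F = SNR_in/SNR_out, so in dB: SNR_out = SNR_in − NF
SNR_out = 29.7 − 1.76 = 27.94 dB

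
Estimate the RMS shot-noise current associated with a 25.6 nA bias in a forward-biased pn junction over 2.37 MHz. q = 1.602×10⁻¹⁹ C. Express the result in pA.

139 pA

I_n = √(2qI·B)
2qI·B = 2 × 1.602×10⁻¹⁹ × 2.56×10⁻⁸ × 2.37×10⁶ = 1.94×10⁻²⁰ A²
I_n = √(1.94×10⁻²⁰) = 1.39×10⁻¹⁰ A = 139 pA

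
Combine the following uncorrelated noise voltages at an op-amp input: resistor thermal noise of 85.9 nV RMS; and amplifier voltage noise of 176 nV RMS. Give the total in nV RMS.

196 nV

Uncorrelated sources add in power (mean-square): V_tot = √(ΣV_i²)
V_tot = √[(8.59×10⁻⁸)² + (1.76×10⁻⁷)²] = 1.96×10⁻⁷ V = 196 nV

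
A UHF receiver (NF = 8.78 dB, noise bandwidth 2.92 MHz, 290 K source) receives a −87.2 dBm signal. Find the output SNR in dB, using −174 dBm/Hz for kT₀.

13.4 dB

Noise floor: N = −174 + 10 log₁₀(B) + NF
10 log₁₀(2.92×10⁶) = 64.65 dB
N = −174 + 64.65 + 8.78 = −100.57 dBm
SNR = P_sig − N = −87.2 − (−100.57) = 13.37 dB → 13.4 dB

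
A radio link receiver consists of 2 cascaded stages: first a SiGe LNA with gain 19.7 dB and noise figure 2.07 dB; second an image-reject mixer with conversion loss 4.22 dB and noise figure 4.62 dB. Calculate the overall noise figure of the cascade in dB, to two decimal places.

2.12 dB

Convert to linear (a loss of L dB is a gain of −L dB): F_i = 10^(NF_i/10), G_i = 10^(G_i,dB/10)
  Stage 1: F_1 = 10^(2.07/10) = 1.611, G_1 = 10^(19.7/10) = 93.33
  Stage 2: F_2 = 10^(4.62/10) = 2.897, G_2 = 10^(−4.22/10) = 0.3784
Friis cascade:
  F = 1.611 + (2.897 − 1)/93.33 = 1.631
NF = 10 log₁₀(1.631) = 2.12 dB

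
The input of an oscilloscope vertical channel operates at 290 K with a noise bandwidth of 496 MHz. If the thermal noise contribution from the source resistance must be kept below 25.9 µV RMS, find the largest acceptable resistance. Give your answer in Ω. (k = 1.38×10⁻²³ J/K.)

84.5 Ω

Johnson–Nyquist: V_n = √(4kTRB) ⇒ R = V_n² / (4kTB)
4kTB = 4 × 1.38×10⁻²³ × 290 × 4.96×10⁸ = 7.94×10⁻¹²
R = (2.59×10⁻⁵)² / 7.94×10⁻¹² = 8.45×10¹ Ω = 84.5 Ω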